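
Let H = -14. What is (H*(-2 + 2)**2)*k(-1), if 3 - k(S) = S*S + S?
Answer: 0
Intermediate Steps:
k(S) = 3 - S - S**2 (k(S) = 3 - (S*S + S) = 3 - (S**2 + S) = 3 - (S + S**2) = 3 + (-S - S**2) = 3 - S - S**2)
(H*(-2 + 2)**2)*k(-1) = (-14*(-2 + 2)**2)*(3 - 1*(-1) - 1*(-1)**2) = (-14*0**2)*(3 + 1 - 1*1) = (-14*0)*(3 + 1 - 1) = 0*3 = 0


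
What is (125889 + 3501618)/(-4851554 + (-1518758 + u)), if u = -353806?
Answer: -3627507/6724118 ≈ -0.53948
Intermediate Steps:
(125889 + 3501618)/(-4851554 + (-1518758 + u)) = (125889 + 3501618)/(-4851554 + (-1518758 - 353806)) = 3627507/(-4851554 - 1872564) = 3627507/(-6724118) = 3627507*(-1/6724118) = -3627507/6724118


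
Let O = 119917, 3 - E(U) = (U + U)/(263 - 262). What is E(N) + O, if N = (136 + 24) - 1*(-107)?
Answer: 119386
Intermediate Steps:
N = 267 (N = 160 + 107 = 267)
E(U) = 3 - 2*U (E(U) = 3 - (U + U)/(263 - 262) = 3 - 2*U/1 = 3 - 2*U)
E(N) + O = (3 - 2*267) + 119917 = (3 - 534) + 119917 = -531 + 119917 = 119386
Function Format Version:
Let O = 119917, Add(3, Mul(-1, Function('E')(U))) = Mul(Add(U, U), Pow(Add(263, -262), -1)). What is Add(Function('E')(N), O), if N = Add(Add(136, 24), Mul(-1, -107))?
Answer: 119386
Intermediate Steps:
N = 267 (N = Add(160, 107) = 267)
Function('E')(U) = Add(3, Mul(-2, U)) (Function('E')(U) = Add(3, Mul(-1, Mul(Add(U, U), Pow(Add(263, -262), -1)))) = Add(3, Mul(-1, Mul(Mul(2, U), Pow(1, -1)))) = Add(3, Mul(-1, Mul(Mul(2, U), 1))) = Add(3, Mul(-1, Mul(2, U))) = Add(3, Mul(-2, U)))
Add(Function('E')(N), O) = Add(Add(3, Mul(-2, 267)), 119917) = Add(Add(3, -534), 119917) = Add(-531, 119917) = 119386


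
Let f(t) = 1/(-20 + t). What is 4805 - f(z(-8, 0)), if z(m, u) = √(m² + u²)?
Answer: 57661/12 ≈ 4805.1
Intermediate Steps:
4805 - f(z(-8, 0)) = 4805 - 1/(-20 + √((-8)² + 0²)) = 4805 - 1/(-20 + √(64 + 0)) = 4805 - 1/(-20 + √64) = 4805 - 1/(-20 + 8) = 4805 - 1/(-12) = 4805 - 1*(-1/12) = 4805 + 1/12 = 57661/12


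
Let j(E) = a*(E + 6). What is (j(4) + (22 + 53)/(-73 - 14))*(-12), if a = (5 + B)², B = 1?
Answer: -124980/29 ≈ -4309.7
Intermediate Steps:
a = 36 (a = (5 + 1)² = 6² = 36)
j(E) = 216 + 36*E (j(E) = 36*(E + 6) = 36*(6 + E) = 216 + 36*E)
(j(4) + (22 + 53)/(-73 - 14))*(-12) = ((216 + 36*4) + (22 + 53)/(-73 - 14))*(-12) = ((216 + 144) + 75/(-87))*(-12) = (360 + 75*(-1/87))*(-12) = (360 - 25/29)*(-12) = (10415/29)*(-12) = -124980/29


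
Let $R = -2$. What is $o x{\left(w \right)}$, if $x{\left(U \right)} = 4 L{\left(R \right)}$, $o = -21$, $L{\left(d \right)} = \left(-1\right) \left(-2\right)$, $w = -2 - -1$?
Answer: $-168$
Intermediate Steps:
$w = -1$ ($w = -2 + 1 = -1$)
$L{\left(d \right)} = 2$
$x{\left(U \right)} = 8$ ($x{\left(U \right)} = 4 \cdot 2 = 8$)
$o x{\left(w \right)} = \left(-21\right) 8 = -168$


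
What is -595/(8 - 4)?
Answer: -595/4 ≈ -148.75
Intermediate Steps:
-595/(8 - 4) = -595/4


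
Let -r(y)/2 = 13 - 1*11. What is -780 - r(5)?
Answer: -776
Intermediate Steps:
r(y) = -4 (r(y) = -2*(13 - 1*11) = -2*(13 - 11) = -2*2 = -4)
-780 - r(5) = -780 - 1*(-4) = -780 + 4 = -776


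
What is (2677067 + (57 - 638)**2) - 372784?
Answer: 2641844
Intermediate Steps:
(2677067 + (57 - 638)**2) - 372784 = (2677067 + (-581)**2) - 372784 = (2677067 + 337561) - 372784 = 3014628 - 372784 = 2641844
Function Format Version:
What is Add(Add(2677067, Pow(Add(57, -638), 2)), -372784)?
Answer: 2641844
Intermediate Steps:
Add(Add(2677067, Pow(Add(57, -638), 2)), -372784) = Add(Add(2677067, Pow(-581, 2)), -372784) = Add(Add(2677067, 337561), -372784) = Add(3014628, -372784) = 2641844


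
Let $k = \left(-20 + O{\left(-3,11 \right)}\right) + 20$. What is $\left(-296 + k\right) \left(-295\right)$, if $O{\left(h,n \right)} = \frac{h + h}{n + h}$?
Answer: $\frac{350165}{4} \approx 87541.0$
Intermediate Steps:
$O{\left(h,n \right)} = \frac{2 h}{h + n}$
$k = - \frac{3}{4}$ ($k = \left(-20 + 2 \left(-3\right) \frac{1}{-3 + 11}\right) + 20 = \left(-20 + 2 \left(-3\right) \frac{1}{8}\right) + 20 = \left(-20 - \frac{3}{4}\right) + 20 = - \frac{83}{4} + 20 = - \frac{3}{4} \approx -0.75$)
$\left(-296 + k\right) \left(-295\right) = \left(-296 - \frac{3}{4}\right) \left(-295\right) = \left(- \frac{1187}{4}\right) \left(-295\right) = \frac{350165}{4}$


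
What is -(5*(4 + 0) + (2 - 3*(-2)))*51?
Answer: -1428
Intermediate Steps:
-(5*(4 + 0) + (2 - 3*(-2)))*51 = -(5*4 + (2 + 6))*51 = -(20 + 8)*51 = -28*51 = -1*1428 = -1428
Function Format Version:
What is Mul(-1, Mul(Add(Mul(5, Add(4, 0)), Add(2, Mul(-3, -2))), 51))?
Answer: -1428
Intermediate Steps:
Mul(-1, Mul(Add(Mul(5, Add(4, 0)), Add(2, Mul(-3, -2))), 51)) = Mul(-1, Mul(Add(Mul(5, 4), Add(2, 6)), 51)) = Mul(-1, Mul(Add(20, 8), 51)) = Mul(-1, Mul(28, 51)) = Mul(-1, 1428) = -1428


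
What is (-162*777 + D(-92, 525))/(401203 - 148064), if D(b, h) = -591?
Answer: -126465/253139 ≈ -0.49959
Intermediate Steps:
(-162*777 + D(-92, 525))/(401203 - 148064) = (-162*777 - 591)/(401203 - 148064) = (-125874 - 591)/253139 = -126465*1/253139 = -126465/253139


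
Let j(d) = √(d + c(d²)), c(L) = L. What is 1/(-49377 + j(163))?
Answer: -49377/2438061397 - 2*√6683/2438061397 ≈ -2.0320e-5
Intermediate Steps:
j(d) = √(d + d²)
1/(-49377 + j(163)) = 1/(-49377 + √(163*(1 + 163))) = 1/(-49377 + √(163*164)) = 1/(-49377 + √26732) = 1/(-49377 + 2*√6683)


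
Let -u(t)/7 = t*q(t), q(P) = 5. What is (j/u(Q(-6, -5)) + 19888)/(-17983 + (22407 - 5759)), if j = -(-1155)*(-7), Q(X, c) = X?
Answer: -13233/890 ≈ -14.869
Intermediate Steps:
j = -8085 (j = -21*385 = -8085)
u(t) = -35*t (u(t) = -7*t*5 = -35*t)
(j/u(Q(-6, -5)) + 19888)/(-17983 + (22407 - 5759)) = (-8085/((-35*(-6))) + 19888)/(-17983 + (22407 - 5759)) = (-8085/210 + 19888)/(-17983 + 16648) = (-8085*1/210 + 19888)/(-1335) = (-77/2 + 19888)*(-1/1335) = (39699/2)*(-1/1335) = -13233/890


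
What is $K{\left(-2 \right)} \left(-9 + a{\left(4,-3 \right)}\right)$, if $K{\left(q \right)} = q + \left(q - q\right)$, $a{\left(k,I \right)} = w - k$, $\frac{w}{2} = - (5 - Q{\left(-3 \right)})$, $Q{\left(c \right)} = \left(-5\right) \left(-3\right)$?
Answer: $-14$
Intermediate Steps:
$Q{\left(c \right)} = 15$
$w = 20$ ($w = 2 \left(- (5 - 15)\right) = 2 \left(\left(-1\right) \left(-10\right)\right) = 2 \cdot 10 = 20$)
$a{\left(k,I \right)} = 20 - k$
$K{\left(q \right)} = q$ ($K{\left(q \right)} = q + 0 = q$)
$K{\left(-2 \right)} \left(-9 + a{\left(4,-3 \right)}\right) = - 2 \left(-9 + \left(20 - 4\right)\right) = - 2 \left(-9 + 16\right) = \left(-2\right) 7 = -14$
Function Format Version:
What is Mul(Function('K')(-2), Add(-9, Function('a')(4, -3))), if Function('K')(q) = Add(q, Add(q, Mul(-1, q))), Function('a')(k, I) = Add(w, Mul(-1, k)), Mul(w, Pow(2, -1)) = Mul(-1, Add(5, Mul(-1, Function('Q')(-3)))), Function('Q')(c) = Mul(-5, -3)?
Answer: -14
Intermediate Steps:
Function('Q')(c) = 15
w = 20 (w = Mul(2, Mul(-1, Add(5, Mul(-1, 15)))) = Mul(2, Mul(-1, Add(5, -15))) = Mul(2, Mul(-1, -10)) = Mul(2, 10) = 20)
Function('a')(k, I) = Add(20, Mul(-1, k))
Function('K')(q) = q (Function('K')(q) = Add(q, 0) = q)
Mul(Function('K')(-2), Add(-9, Function('a')(4, -3))) = Mul(-2, Add(-9, Add(20, Mul(-1, 4)))) = Mul(-2, Add(-9, Add(20, -4))) = Mul(-2, Add(-9, 16)) = Mul(-2, 7) = -14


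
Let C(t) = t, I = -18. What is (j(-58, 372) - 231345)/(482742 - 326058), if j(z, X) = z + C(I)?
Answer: -231421/156684 ≈ -1.4770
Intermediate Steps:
j(z, X) = -18 + z (j(z, X) = z - 18 = -18 + z)
(j(-58, 372) - 231345)/(482742 - 326058) = ((-18 - 58) - 231345)/(482742 - 326058) = (-76 - 231345)/156684 = -231421*1/156684 = -231421/156684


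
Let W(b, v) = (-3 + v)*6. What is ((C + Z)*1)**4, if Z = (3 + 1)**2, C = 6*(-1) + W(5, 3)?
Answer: 10000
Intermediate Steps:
W(b, v) = -18 + 6*v
C = -6 (C = 6*(-1) + (-18 + 6*3) = -6 + (-18 + 18) = -6 + 0 = -6)
Z = 16 (Z = 4**2 = 16)
((C + Z)*1)**4 = ((-6 + 16)*1)**4 = (10*1)**4 = 10**4 = 10000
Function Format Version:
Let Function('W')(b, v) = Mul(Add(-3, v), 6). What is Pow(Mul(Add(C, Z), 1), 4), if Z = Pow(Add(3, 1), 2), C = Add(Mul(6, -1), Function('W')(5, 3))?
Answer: 10000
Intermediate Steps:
Function('W')(b, v) = Add(-18, Mul(6, v))
C = -6 (C = Add(Mul(6, -1), Add(-18, Mul(6, 3))) = Add(-6, Add(-18, 18)) = Add(-6, 0) = -6)
Z = 16 (Z = Pow(4, 2) = 16)
Pow(Mul(Add(C, Z), 1), 4) = Pow(Mul(Add(-6, 16), 1), 4) = Pow(Mul(10, 1), 4) = Pow(10, 4) = 10000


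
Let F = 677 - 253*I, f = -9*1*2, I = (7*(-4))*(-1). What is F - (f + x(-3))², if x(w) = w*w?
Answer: -6488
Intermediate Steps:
x(w) = w²
I = 28 (I = -28*(-1) = 28)
f = -18 (f = -9*2 = -18)
F = -6407 (F = 677 - 253*28 = 677 - 7084 = -6407)
F - (f + x(-3))² = -6407 - (-18 + (-3)²)² = -6407 - (-18 + 9)² = -6407 - 1*(-9)² = -6407 - 1*81 = -6407 - 81 = -6488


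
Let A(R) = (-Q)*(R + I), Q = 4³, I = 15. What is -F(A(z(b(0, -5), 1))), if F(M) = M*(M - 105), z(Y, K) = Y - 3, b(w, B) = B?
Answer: -247744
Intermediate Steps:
Q = 64
z(Y, K) = -3 + Y
A(R) = -960 - 64*R (A(R) = (-1*64)*(R + 15) = -64*(15 + R) = -960 - 64*R)
F(M) = M*(-105 + M)
-F(A(z(b(0, -5), 1))) = -(-960 - 64*(-3 - 5))*(-105 + (-960 - 64*(-3 - 5))) = -(-960 - 64*(-8))*(-105 + (-960 - 64*(-8))) = -(-960 + 512)*(-105 + (-960 + 512)) = -(-448)*(-105 - 448) = -(-448)*(-553) = -1*247744 = -247744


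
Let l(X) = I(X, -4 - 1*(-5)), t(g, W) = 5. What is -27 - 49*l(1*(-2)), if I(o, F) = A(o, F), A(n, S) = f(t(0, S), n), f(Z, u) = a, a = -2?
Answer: 71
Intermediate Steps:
f(Z, u) = -2
A(n, S) = -2
I(o, F) = -2
l(X) = -2
-27 - 49*l(1*(-2)) = -27 - 49*(-2) = -27 + 98 = 71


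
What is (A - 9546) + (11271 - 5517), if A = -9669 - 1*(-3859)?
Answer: -9602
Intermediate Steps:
A = -5810 (A = -9669 + 3859 = -5810)
(A - 9546) + (11271 - 5517) = (-5810 - 9546) + (11271 - 5517) = -15356 + 5754 = -9602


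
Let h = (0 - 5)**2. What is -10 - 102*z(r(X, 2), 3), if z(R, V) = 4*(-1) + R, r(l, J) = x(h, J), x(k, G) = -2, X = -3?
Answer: 602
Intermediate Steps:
h = 25 (h = (-5)**2 = 25)
r(l, J) = -2
z(R, V) = -4 + R
-10 - 102*z(r(X, 2), 3) = -10 - 102*(-4 - 2) = -10 - 102*(-6) = -10 + 612 = 602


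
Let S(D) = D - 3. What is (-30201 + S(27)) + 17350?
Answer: -12827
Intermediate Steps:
S(D) = -3 + D
(-30201 + S(27)) + 17350 = (-30201 + (-3 + 27)) + 17350 = (-30201 + 24) + 17350 = -30177 + 17350 = -12827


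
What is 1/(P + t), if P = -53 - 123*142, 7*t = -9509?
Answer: -7/132142 ≈ -5.2973e-5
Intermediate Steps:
t = -9509/7 (t = (⅐)*(-9509) = -9509/7 ≈ -1358.4)
P = -17519 (P = -53 - 17466 = -17519)
1/(P + t) = 1/(-17519 - 9509/7) = 1/(-132142/7) = -7/132142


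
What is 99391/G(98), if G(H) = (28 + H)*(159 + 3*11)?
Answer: 99391/24192 ≈ 4.1084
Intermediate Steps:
G(H) = 5376 + 192*H (G(H) = (28 + H)*(159 + 33) = (28 + H)*192 = 5376 + 192*H)
99391/G(98) = 99391/(5376 + 192*98) = 99391/(5376 + 18816) = 99391/24192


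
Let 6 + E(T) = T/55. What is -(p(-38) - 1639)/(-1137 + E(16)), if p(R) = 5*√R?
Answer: -90145/62849 + 275*I*√38/62849 ≈ -1.4343 + 0.026973*I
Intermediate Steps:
E(T) = -6 + T/55
-(p(-38) - 1639)/(-1137 + E(16)) = -(5*√(-38) - 1639)/(-1137 + (-6 + (1/55)*16)) = -(5*(I*√38) - 1639)/(-1137 + (-6 + 16/55)) = -(5*I*√38 - 1639)/(-1137 - 314/55) = -(-1639 + 5*I*√38)/(-62849/55) = -(-1639 + 5*I*√38)*(-55)/62849 = -(90145/62849 - 275*I*√38/62849) = -90145/62849 + 275*I*√38/62849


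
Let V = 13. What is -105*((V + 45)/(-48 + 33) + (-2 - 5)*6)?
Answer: 4816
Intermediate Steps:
-105*((V + 45)/(-48 + 33) + (-2 - 5)*6) = -105*((13 + 45)/(-48 + 33) + (-2 - 5)*6) = -105*(58/(-15) - 7*6) = -105*(58*(-1/15) - 42) = -105*(-58/15 - 42) = -105*(-688/15) = 4816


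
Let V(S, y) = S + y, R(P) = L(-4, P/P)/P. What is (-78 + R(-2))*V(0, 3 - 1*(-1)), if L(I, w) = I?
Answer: -304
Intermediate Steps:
R(P) = -4/P
(-78 + R(-2))*V(0, 3 - 1*(-1)) = (-78 - 4/(-2))*(0 + (3 - 1*(-1))) = (-78 - 4*(-½))*(0 + (3 + 1)) = (-78 + 2)*(0 + 4) = -76*4 = -304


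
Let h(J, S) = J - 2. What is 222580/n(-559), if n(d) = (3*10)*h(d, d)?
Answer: -22258/1683 ≈ -13.225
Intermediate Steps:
h(J, S) = -2 + J
n(d) = -60 + 30*d (n(d) = (3*10)*(-2 + d) = 30*(-2 + d) = -60 + 30*d)
222580/n(-559) = 222580/(-60 + 30*(-559)) = 222580/(-60 - 16770) = 222580/(-16830) = 222580*(-1/16830) = -22258/1683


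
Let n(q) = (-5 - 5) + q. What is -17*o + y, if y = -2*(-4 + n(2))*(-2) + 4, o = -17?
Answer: 245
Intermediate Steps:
n(q) = -10 + q
y = -44 (y = -2*(-4 + (-10 + 2))*(-2) + 4 = -2*(-4 - 8)*(-2) + 4 = -2*(-12)*(-2) + 4 = 24*(-2) + 4 = -48 + 4 = -44)
-17*o + y = -17*(-17) - 44 = 289 - 44 = 245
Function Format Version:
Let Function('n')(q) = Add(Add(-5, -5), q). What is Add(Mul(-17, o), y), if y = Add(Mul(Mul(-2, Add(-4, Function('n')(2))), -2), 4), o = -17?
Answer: 245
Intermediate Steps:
Function('n')(q) = Add(-10, q)
y = -44 (y = Add(Mul(Mul(-2, Add(-4, Add(-10, 2))), -2), 4) = Add(Mul(Mul(-2, Add(-4, -8)), -2), 4) = Add(Mul(Mul(-2, -12), -2), 4) = Add(Mul(24, -2), 4) = Add(-48, 4) = -44)
Add(Mul(-17, o), y) = Add(Mul(-17, -17), -44) = Add(289, -44) = 245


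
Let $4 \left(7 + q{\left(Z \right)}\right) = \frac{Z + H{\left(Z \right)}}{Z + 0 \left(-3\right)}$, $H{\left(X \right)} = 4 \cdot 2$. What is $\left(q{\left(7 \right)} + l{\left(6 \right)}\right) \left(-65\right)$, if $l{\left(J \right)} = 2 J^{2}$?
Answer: $- \frac{119275}{28} \approx -4259.8$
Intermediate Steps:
$H{\left(X \right)} = 8$
$q{\left(Z \right)} = -7 + \frac{8 + Z}{4 Z}$ ($q{\left(Z \right)} = -7 + \frac{\left(Z + 8\right) \frac{1}{Z + 0 \left(-3\right)}}{4} = -7 + \frac{\left(8 + Z\right) \frac{1}{Z + 0}}{4} = -7 + \frac{\left(8 + Z\right) \frac{1}{Z}}{4} = -7 + \frac{\frac{1}{Z} \left(8 + Z\right)}{4} = -7 + \frac{8 + Z}{4 Z}$)
$\left(q{\left(7 \right)} + l{\left(6 \right)}\right) \left(-65\right) = \left(\left(- \frac{27}{4} + \frac{2}{7}\right) + 2 \cdot 6^{2}\right) \left(-65\right) = \left(\left(- \frac{27}{4} + 2 \cdot \frac{1}{7}\right) + 2 \cdot 36\right) \left(-65\right) = \left(\left(- \frac{27}{4} + \frac{2}{7}\right) + 72\right) \left(-65\right) = \left(- \frac{181}{28} + 72\right) \left(-65\right) = \frac{1835}{28} \left(-65\right) = - \frac{119275}{28}$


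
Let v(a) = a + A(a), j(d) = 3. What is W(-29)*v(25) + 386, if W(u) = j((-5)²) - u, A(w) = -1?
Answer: 1154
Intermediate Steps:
W(u) = 3 - u
v(a) = -1 + a (v(a) = a - 1 = -1 + a)
W(-29)*v(25) + 386 = (3 - 1*(-29))*(-1 + 25) + 386 = (3 + 29)*24 + 386 = 32*24 + 386 = 768 + 386 = 1154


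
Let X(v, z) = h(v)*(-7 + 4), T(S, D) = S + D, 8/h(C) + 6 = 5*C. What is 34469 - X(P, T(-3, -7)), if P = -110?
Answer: 4791185/139 ≈ 34469.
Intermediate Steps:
h(C) = 8/(-6 + 5*C)
T(S, D) = D + S
X(v, z) = -24/(-6 + 5*v) (X(v, z) = (8/(-6 + 5*v))*(-7 + 4) = (8/(-6 + 5*v))*(-3) = -24/(-6 + 5*v))
34469 - X(P, T(-3, -7)) = 34469 - (-24)/(-6 + 5*(-110)) = 34469 - (-24)/(-6 - 550) = 34469 - (-24)/(-556) = 34469 - (-24)*(-1)/556 = 34469 - 1*6/139 = 34469 - 6/139 = 4791185/139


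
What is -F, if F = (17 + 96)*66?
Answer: -7458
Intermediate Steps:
F = 7458 (F = 113*66 = 7458)
-F = -1*7458 = -7458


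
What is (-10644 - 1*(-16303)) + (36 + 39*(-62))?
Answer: 3277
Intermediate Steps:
(-10644 - 1*(-16303)) + (36 + 39*(-62)) = (-10644 + 16303) + (36 - 2418) = 5659 - 2382 = 3277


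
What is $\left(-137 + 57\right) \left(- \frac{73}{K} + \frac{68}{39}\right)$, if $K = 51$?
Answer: $- \frac{5520}{221} \approx -24.977$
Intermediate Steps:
$\left(-137 + 57\right) \left(- \frac{73}{K} + \frac{68}{39}\right) = \left(-137 + 57\right) \left(- \frac{73}{51} + \frac{68}{39}\right) = - 80 \left(\left(-73\right) \frac{1}{51} + 68 \cdot \frac{1}{39}\right) = - 80 \left(- \frac{73}{51} + \frac{68}{39}\right) = \left(-80\right) \frac{69}{221} = - \frac{5520}{221}$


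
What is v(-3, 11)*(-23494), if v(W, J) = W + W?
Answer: 140964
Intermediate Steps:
v(W, J) = 2*W
v(-3, 11)*(-23494) = (2*(-3))*(-23494) = -6*(-23494) = 140964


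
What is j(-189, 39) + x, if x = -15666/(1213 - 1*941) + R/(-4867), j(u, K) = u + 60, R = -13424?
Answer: -121684195/661912 ≈ -183.84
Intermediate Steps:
j(u, K) = 60 + u
x = -36297547/661912 (x = -15666/(1213 - 1*941) - 13424/(-4867) = -15666/(1213 - 941) - 13424*(-1/4867) = -15666/272 + 13424/4867 = -15666*1/272 + 13424/4867 = -7833/136 + 13424/4867 = -36297547/661912 ≈ -54.837)
j(-189, 39) + x = (60 - 189) - 36297547/661912 = -129 - 36297547/661912 = -121684195/661912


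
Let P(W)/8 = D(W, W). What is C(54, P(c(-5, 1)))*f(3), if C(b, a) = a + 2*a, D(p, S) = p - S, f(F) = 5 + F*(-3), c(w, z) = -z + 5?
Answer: 0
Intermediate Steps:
c(w, z) = 5 - z
f(F) = 5 - 3*F
P(W) = 0 (P(W) = 8*(W - W) = 8*0 = 0)
C(b, a) = 3*a
C(54, P(c(-5, 1)))*f(3) = (3*0)*(5 - 3*3) = 0*(5 - 9) = 0*(-4) = 0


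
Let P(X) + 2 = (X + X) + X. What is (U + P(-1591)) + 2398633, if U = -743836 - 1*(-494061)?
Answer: 2144083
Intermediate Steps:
P(X) = -2 + 3*X (P(X) = -2 + ((X + X) + X) = -2 + (2*X + X) = -2 + 3*X)
U = -249775 (U = -743836 + 494061 = -249775)
(U + P(-1591)) + 2398633 = (-249775 + (-2 + 3*(-1591))) + 2398633 = (-249775 + (-2 - 4773)) + 2398633 = (-249775 - 4775) + 2398633 = -254550 + 2398633 = 2144083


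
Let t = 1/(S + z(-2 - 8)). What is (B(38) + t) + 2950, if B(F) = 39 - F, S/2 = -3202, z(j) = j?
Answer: 18927713/6414 ≈ 2951.0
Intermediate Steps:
S = -6404 (S = 2*(-3202) = -6404)
t = -1/6414 (t = 1/(-6404 + (-2 - 8)) = 1/(-6404 - 10) = 1/(-6414) = -1/6414 ≈ -0.00015591)
(B(38) + t) + 2950 = ((39 - 1*38) - 1/6414) + 2950 = ((39 - 38) - 1/6414) + 2950 = (1 - 1/6414) + 2950 = 6413/6414 + 2950 = 18927713/6414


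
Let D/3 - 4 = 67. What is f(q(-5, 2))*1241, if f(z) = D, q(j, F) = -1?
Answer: 264333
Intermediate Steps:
D = 213 (D = 12 + 3*67 = 12 + 201 = 213)
f(z) = 213
f(q(-5, 2))*1241 = 213*1241 = 264333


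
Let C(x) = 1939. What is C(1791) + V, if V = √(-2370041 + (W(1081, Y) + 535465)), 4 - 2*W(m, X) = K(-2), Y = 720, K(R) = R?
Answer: 1939 + I*√1834573 ≈ 1939.0 + 1354.5*I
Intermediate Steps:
W(m, X) = 3 (W(m, X) = 2 - ½*(-2) = 2 + 1 = 3)
V = I*√1834573 (V = √(-2370041 + (3 + 535465)) = √(-2370041 + 535468) = √(-1834573) = I*√1834573 ≈ 1354.5*I)
C(1791) + V = 1939 + I*√1834573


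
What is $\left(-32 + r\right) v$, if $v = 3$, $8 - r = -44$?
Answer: $60$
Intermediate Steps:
$r = 52$ ($r = 8 - -44 = 8 + 44 = 52$)
$\left(-32 + r\right) v = \left(-32 + 52\right) 3 = 20 \cdot 3 = 60$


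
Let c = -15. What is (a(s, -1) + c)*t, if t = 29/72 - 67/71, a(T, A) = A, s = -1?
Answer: 5530/639 ≈ 8.6541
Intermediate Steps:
t = -2765/5112 (t = 29*(1/72) - 67*1/71 = 29/72 - 67/71 = -2765/5112 ≈ -0.54088)
(a(s, -1) + c)*t = (-1 - 15)*(-2765/5112) = -16*(-2765/5112) = 5530/639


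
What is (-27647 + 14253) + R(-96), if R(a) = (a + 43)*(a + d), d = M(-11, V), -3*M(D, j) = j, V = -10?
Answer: -25448/3 ≈ -8482.7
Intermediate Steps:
M(D, j) = -j/3
d = 10/3 (d = -⅓*(-10) = 10/3 ≈ 3.3333)
R(a) = (43 + a)*(10/3 + a) (R(a) = (a + 43)*(a + 10/3) = (43 + a)*(10/3 + a))
(-27647 + 14253) + R(-96) = (-27647 + 14253) + (430/3 + (-96)² + (139/3)*(-96)) = -13394 + (430/3 + 9216 - 4448) = -13394 + 14734/3 = -25448/3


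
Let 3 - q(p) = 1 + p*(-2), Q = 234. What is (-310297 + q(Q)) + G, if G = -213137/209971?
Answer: -65054898154/209971 ≈ -3.0983e+5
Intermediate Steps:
q(p) = 2 + 2*p (q(p) = 3 - (1 + p*(-2)) = 3 - (1 - 2*p) = 3 + (-1 + 2*p) = 2 + 2*p)
G = -213137/209971 (G = -213137*1/209971 = -213137/209971 ≈ -1.0151)
(-310297 + q(Q)) + G = (-310297 + (2 + 2*234)) - 213137/209971 = (-310297 + (2 + 468)) - 213137/209971 = (-310297 + 470) - 213137/209971 = -309827 - 213137/209971 = -65054898154/209971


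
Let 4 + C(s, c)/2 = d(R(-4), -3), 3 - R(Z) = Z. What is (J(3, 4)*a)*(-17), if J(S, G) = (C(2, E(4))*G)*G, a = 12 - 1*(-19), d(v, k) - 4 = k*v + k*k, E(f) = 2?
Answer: 202368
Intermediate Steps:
R(Z) = 3 - Z
d(v, k) = 4 + k² + k*v (d(v, k) = 4 + (k*v + k*k) = 4 + (k*v + k²) = 4 + (k² + k*v) = 4 + k² + k*v)
C(s, c) = -24 (C(s, c) = -8 + 2*(4 + (-3)² - 3*(3 - 1*(-4))) = -8 + 2*(4 + 9 - 3*(3 + 4)) = -8 + 2*(4 + 9 - 3*7) = -8 + 2*(4 + 9 - 21) = -8 + 2*(-8) = -8 - 16 = -24)
a = 31 (a = 12 + 19 = 31)
J(S, G) = -24*G² (J(S, G) = (-24*G)*G = -24*G²)
(J(3, 4)*a)*(-17) = (-24*4²*31)*(-17) = (-24*16*31)*(-17) = -384*31*(-17) = -11904*(-17) = 202368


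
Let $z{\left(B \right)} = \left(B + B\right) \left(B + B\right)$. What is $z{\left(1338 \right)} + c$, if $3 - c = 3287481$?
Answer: $3873498$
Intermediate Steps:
$c = -3287478$ ($c = 3 - 3287481 = -3287478$)
$z{\left(B \right)} = 4 B^{2}$ ($z{\left(B \right)} = 2 B 2 B = 4 B^{2}$)
$z{\left(1338 \right)} + c = 4 \cdot 1338^{2} - 3287478 = 4 \cdot 1790244 - 3287478 = 7160976 - 3287478 = 3873498$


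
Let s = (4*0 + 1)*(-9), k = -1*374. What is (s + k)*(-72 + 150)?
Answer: -29874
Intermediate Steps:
k = -374
s = -9 (s = (0 + 1)*(-9) = 1*(-9) = -9)
(s + k)*(-72 + 150) = (-9 - 374)*(-72 + 150) = -383*78 = -29874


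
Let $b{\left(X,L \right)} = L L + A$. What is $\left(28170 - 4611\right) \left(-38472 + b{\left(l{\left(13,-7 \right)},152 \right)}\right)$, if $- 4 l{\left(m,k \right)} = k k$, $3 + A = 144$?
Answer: $-358732893$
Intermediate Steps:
$A = 141$ ($A = -3 + 144 = 141$)
$l{\left(m,k \right)} = - \frac{k^{2}}{4}$ ($l{\left(m,k \right)} = - \frac{k k}{4} = - \frac{k^{2}}{4}$)
$b{\left(X,L \right)} = 141 + L^{2}$ ($b{\left(X,L \right)} = L L + 141 = L^{2} + 141 = 141 + L^{2}$)
$\left(28170 - 4611\right) \left(-38472 + b{\left(l{\left(13,-7 \right)},152 \right)}\right) = \left(28170 - 4611\right) \left(-38472 + \left(141 + 152^{2}\right)\right) = 23559 \left(-38472 + \left(141 + 23104\right)\right) = 23559 \left(-38472 + 23245\right) = 23559 \left(-15227\right) = -358732893$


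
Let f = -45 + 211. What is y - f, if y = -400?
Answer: -566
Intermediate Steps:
f = 166
y - f = -400 - 1*166 = -400 - 166 = -566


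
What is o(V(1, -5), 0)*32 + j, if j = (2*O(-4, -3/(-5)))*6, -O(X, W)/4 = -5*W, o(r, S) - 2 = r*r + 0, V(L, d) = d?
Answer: 1008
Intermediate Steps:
o(r, S) = 2 + r² (o(r, S) = 2 + (r*r + 0) = 2 + (r² + 0) = 2 + r²)
O(X, W) = 20*W (O(X, W) = -(-20)*W = 20*W)
j = 144 (j = (2*(20*(-3/(-5))))*6 = (2*(20*(-3*(-⅕))))*6 = (2*(20*(⅗)))*6 = (2*12)*6 = 24*6 = 144)
o(V(1, -5), 0)*32 + j = (2 + (-5)²)*32 + 144 = (2 + 25)*32 + 144 = 27*32 + 144 = 864 + 144 = 1008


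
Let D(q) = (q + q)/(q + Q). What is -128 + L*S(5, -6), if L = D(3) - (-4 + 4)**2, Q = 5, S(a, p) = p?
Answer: -265/2 ≈ -132.50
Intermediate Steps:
D(q) = 2*q/(5 + q) (D(q) = (q + q)/(q + 5) = (2*q)/(5 + q) = 2*q/(5 + q))
L = 3/4 (L = 2*3/(5 + 3) - (-4 + 4)**2 = 2*3/8 - 1*0**2 = 2*3*(1/8) - 1*0 = 3/4 + 0 = 3/4 ≈ 0.75000)
-128 + L*S(5, -6) = -128 + (3/4)*(-6) = -128 - 9/2 = -265/2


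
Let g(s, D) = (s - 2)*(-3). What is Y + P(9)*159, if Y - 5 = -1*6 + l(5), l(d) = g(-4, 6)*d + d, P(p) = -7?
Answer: -1019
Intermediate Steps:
g(s, D) = 6 - 3*s (g(s, D) = (-2 + s)*(-3) = 6 - 3*s)
l(d) = 19*d (l(d) = (6 - 3*(-4))*d + d = (6 + 12)*d + d = 18*d + d = 19*d)
Y = 94 (Y = 5 + (-1*6 + 19*5) = 5 + (-6 + 95) = 5 + 89 = 94)
Y + P(9)*159 = 94 - 7*159 = 94 - 1113 = -1019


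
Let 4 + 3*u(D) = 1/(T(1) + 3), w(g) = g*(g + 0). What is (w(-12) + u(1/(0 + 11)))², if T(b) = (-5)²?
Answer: 15960025/784 ≈ 20357.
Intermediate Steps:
T(b) = 25
w(g) = g² (w(g) = g*g = g²)
u(D) = -37/28 (u(D) = -4/3 + 1/(3*(25 + 3)) = -4/3 + (⅓)/28 = -4/3 + (⅓)*(1/28) = -4/3 + 1/84 = -37/28)
(w(-12) + u(1/(0 + 11)))² = ((-12)² - 37/28)² = (144 - 37/28)² = (3995/28)² = 15960025/784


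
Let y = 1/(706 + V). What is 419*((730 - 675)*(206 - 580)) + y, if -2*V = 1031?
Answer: -3283774228/381 ≈ -8.6188e+6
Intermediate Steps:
V = -1031/2 (V = -½*1031 = -1031/2 ≈ -515.50)
y = 2/381 (y = 1/(706 - 1031/2) = 1/(381/2) = 2/381 ≈ 0.0052493)
419*((730 - 675)*(206 - 580)) + y = 419*((730 - 675)*(206 - 580)) + 2/381 = 419*(55*(-374)) + 2/381 = 419*(-20570) + 2/381 = -8618830 + 2/381 = -3283774228/381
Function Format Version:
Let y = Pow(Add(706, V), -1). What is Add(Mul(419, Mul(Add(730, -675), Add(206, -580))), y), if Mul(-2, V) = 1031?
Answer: Rational(-3283774228, 381) ≈ -8.6188e+6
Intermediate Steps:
V = Rational(-1031, 2) (V = Mul(Rational(-1, 2), 1031) = Rational(-1031, 2) ≈ -515.50)
y = Rational(2, 381) (y = Pow(Add(706, Rational(-1031, 2)), -1) = Pow(Rational(381, 2), -1) = Rational(2, 381) ≈ 0.0052493)
Add(Mul(419, Mul(Add(730, -675), Add(206, -580))), y) = Add(Mul(419, Mul(Add(730, -675), Add(206, -580))), Rational(2, 381)) = Add(Mul(419, Mul(55, -374)), Rational(2, 381)) = Add(Mul(419, -20570), Rational(2, 381)) = Add(-8618830, Rational(2, 381)) = Rational(-3283774228, 381)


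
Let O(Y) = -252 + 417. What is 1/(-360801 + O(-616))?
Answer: -1/360636 ≈ -2.7729e-6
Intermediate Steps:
O(Y) = 165
1/(-360801 + O(-616)) = 1/(-360801 + 165) = 1/(-360636) = -1/360636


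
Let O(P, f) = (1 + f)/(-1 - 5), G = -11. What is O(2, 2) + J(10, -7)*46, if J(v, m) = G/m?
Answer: 1005/14 ≈ 71.786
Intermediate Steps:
O(P, f) = -1/6 - f/6 (O(P, f) = (1 + f)/(-6) = (1 + f)*(-1/6) = -1/6 - f/6)
J(v, m) = -11/m
O(2, 2) + J(10, -7)*46 = (-1/6 - 1/6*2) - 11/(-7)*46 = (-1/6 - 1/3) - 11*(-1/7)*46 = -1/2 + (11/7)*46 = -1/2 + 506/7 = 1005/14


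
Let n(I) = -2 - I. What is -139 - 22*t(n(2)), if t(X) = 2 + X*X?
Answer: -535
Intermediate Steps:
t(X) = 2 + X**2
-139 - 22*t(n(2)) = -139 - 22*(2 + (-2 - 1*2)**2) = -139 - 22*(2 + (-2 - 2)**2) = -139 - 22*(2 + (-4)**2) = -139 - 22*(2 + 16) = -139 - 22*18 = -139 - 396 = -535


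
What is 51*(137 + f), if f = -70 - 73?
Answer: -306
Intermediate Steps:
f = -143
51*(137 + f) = 51*(137 - 143) = 51*(-6) = -306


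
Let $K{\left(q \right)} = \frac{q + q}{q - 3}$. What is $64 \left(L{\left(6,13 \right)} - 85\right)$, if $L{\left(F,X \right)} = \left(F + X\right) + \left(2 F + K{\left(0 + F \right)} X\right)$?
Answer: $-128$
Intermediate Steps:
$K{\left(q \right)} = \frac{2 q}{-3 + q}$
$L{\left(F,X \right)} = X + 3 F + \frac{2 F X}{-3 + F}$ ($L{\left(F,X \right)} = \left(F + X\right) + \left(2 F + \frac{2 \left(0 + F\right)}{-3 + \left(0 + F\right)} X\right) = \left(F + X\right) + \left(2 F + \frac{2 F}{-3 + F} X\right) = \left(F + X\right) + \left(2 F + \frac{2 F X}{-3 + F}\right) = X + 3 F + \frac{2 F X}{-3 + F}$)
$64 \left(L{\left(6,13 \right)} - 85\right) = 64 \left(\frac{\left(-3 + 6\right) \left(13 + 3 \cdot 6\right) + 2 \cdot 6 \cdot 13}{-3 + 6} - 85\right) = 64 \left(\frac{3 \left(13 + 18\right) + 156}{3} - 85\right) = 64 \left(\frac{3 \cdot 31 + 156}{3} - 85\right) = 64 \left(\frac{93 + 156}{3} - 85\right) = 64 \left(\frac{1}{3} \cdot 249 - 85\right) = 64 \left(83 - 85\right) = 64 \left(-2\right) = -128$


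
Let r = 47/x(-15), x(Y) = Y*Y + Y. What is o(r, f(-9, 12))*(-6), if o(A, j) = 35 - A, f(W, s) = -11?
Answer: -7303/35 ≈ -208.66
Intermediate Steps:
x(Y) = Y + Y**2 (x(Y) = Y**2 + Y = Y + Y**2)
r = 47/210 (r = 47/((-15*(1 - 15))) = 47/((-15*(-14))) = 47/210 ≈ 0.22381)
o(r, f(-9, 12))*(-6) = (35 - 1*47/210)*(-6) = (35 - 47/210)*(-6) = (7303/210)*(-6) = -7303/35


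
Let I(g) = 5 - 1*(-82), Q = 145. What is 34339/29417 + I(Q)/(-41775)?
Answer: 20752934/17810075 ≈ 1.1652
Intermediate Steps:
I(g) = 87 (I(g) = 5 + 82 = 87)
34339/29417 + I(Q)/(-41775) = 34339/29417 + 87/(-41775) = 34339*(1/29417) + 87*(-1/41775) = 1493/1279 - 29/13925 = 20752934/17810075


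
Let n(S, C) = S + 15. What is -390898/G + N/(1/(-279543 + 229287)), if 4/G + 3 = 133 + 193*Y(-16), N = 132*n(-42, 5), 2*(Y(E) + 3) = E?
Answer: 747754625/2 ≈ 3.7388e+8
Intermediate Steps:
n(S, C) = 15 + S
Y(E) = -3 + E/2
N = -3564 (N = 132*(15 - 42) = 132*(-27) = -3564)
G = -4/1993 (G = 4/(-3 + (133 + 193*(-3 + (1/2)*(-16)))) = 4/(-3 + (133 + 193*(-3 - 8))) = 4/(-3 + (133 + 193*(-11))) = 4/(-3 + (133 - 2123)) = 4/(-3 - 1990) = 4/(-1993) = 4*(-1/1993) = -4/1993 ≈ -0.0020070)
-390898/G + N/(1/(-279543 + 229287)) = -390898/(-4/1993) - 3564/(1/(-279543 + 229287)) = -390898*(-1993/4) - 3564/(1/(-50256)) = 389529857/2 - 3564/(-1/50256) = 389529857/2 - 3564*(-50256) = 389529857/2 + 179112384 = 747754625/2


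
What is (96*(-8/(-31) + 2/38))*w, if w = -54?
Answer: -948672/589 ≈ -1610.6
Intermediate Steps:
(96*(-8/(-31) + 2/38))*w = (96*(-8/(-31) + 2/38))*(-54) = (96*(-8*(-1/31) + 2*(1/38)))*(-54) = (96*(8/31 + 1/19))*(-54) = (96*(183/589))*(-54) = (17568/589)*(-54) = -948672/589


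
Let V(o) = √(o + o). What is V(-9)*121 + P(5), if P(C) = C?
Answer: 5 + 363*I*√2 ≈ 5.0 + 513.36*I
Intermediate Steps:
V(o) = √2*√o (V(o) = √(2*o) = √2*√o)
V(-9)*121 + P(5) = (√2*√(-9))*121 + 5 = (√2*(3*I))*121 + 5 = (3*I*√2)*121 + 5 = 363*I*√2 + 5 = 5 + 363*I*√2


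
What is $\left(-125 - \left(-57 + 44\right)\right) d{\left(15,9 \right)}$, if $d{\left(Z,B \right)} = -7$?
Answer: $784$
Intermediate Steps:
$\left(-125 - \left(-57 + 44\right)\right) d{\left(15,9 \right)} = \left(-125 - \left(-57 + 44\right)\right) \left(-7\right) = \left(-125 - -13\right) \left(-7\right) = \left(-125 + 13\right) \left(-7\right) = \left(-112\right) \left(-7\right) = 784$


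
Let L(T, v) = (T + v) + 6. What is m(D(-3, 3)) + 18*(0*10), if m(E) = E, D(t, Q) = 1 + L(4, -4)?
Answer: 7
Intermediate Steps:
L(T, v) = 6 + T + v
D(t, Q) = 7 (D(t, Q) = 1 + (6 + 4 - 4) = 1 + 6 = 7)
m(D(-3, 3)) + 18*(0*10) = 7 + 18*(0*10) = 7 + 18*0 = 7 + 0 = 7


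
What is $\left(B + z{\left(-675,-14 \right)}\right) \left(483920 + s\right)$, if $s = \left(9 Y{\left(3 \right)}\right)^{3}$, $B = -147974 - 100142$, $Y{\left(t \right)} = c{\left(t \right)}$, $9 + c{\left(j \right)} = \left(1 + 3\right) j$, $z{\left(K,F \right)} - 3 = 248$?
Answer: $-124825557595$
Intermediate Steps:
$z{\left(K,F \right)} = 251$ ($z{\left(K,F \right)} = 3 + 248 = 251$)
$c{\left(j \right)} = -9 + 4 j$ ($c{\left(j \right)} = -9 + \left(1 + 3\right) j = -9 + 4 j$)
$Y{\left(t \right)} = -9 + 4 t$
$B = -248116$
$s = 19683$ ($s = \left(9 \left(-9 + 4 \cdot 3\right)\right)^{3} = \left(9 \left(-9 + 12\right)\right)^{3} = \left(9 \cdot 3\right)^{3} = 27^{3} = 19683$)
$\left(B + z{\left(-675,-14 \right)}\right) \left(483920 + s\right) = \left(-248116 + 251\right) \left(483920 + 19683\right) = \left(-247865\right) 503603 = -124825557595$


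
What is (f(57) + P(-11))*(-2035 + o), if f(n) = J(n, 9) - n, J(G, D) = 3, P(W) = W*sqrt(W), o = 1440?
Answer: 32130 + 6545*I*sqrt(11) ≈ 32130.0 + 21707.0*I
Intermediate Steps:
P(W) = W**(3/2)
f(n) = 3 - n
(f(57) + P(-11))*(-2035 + o) = ((3 - 1*57) + (-11)**(3/2))*(-2035 + 1440) = ((3 - 57) - 11*I*sqrt(11))*(-595) = (-54 - 11*I*sqrt(11))*(-595) = 32130 + 6545*I*sqrt(11)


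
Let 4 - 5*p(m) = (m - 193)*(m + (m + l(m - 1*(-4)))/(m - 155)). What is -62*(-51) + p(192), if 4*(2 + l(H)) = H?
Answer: 592461/185 ≈ 3202.5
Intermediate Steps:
l(H) = -2 + H/4
p(m) = 4/5 - (-193 + m)*(m + (-1 + 5*m/4)/(-155 + m))/5 (p(m) = 4/5 - (m - 193)*(m + (m + (-2 + (m - 1*(-4))/4))/(m - 155))/5 = 4/5 - (-193 + m)*(m + (m + (-2 + (m + 4)/4))/(-155 + m))/5 = 4/5 - (-193 + m)*(m + (m + (-2 + (4 + m)/4))/(-155 + m))/5 = 4/5 - (-193 + m)*(m + (m + (-2 + (1 + m/4)))/(-155 + m))/5 = 4/5 - (-193 + m)*(m + (m + (-1 + m/4))/(-155 + m))/5 = 4/5 - (-193 + m)*(m + (-1 + 5*m/4)/(-155 + m))/5)
-62*(-51) + p(192) = -62*(-51) + (-3252 - 118675*192 - 4*192**3 + 1387*192**2)/(20*(-155 + 192)) = 3162 + (1/20)*(-3252 - 22785600 - 4*7077888 + 1387*36864)/37 = 3162 + (1/20)*(1/37)*(-3252 - 22785600 - 28311552 + 51130368) = 3162 + (1/20)*(1/37)*29964 = 3162 + 7491/185 = 592461/185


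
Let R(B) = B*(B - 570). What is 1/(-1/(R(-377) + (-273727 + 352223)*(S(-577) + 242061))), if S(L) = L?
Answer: -18955885083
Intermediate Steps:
R(B) = B*(-570 + B)
1/(-1/(R(-377) + (-273727 + 352223)*(S(-577) + 242061))) = 1/(-1/(-377*(-570 - 377) + (-273727 + 352223)*(-577 + 242061))) = 1/(-1/(-377*(-947) + 78496*241484)) = 1/(-1/(357019 + 18955528064)) = 1/(-1/18955885083) = -18955885083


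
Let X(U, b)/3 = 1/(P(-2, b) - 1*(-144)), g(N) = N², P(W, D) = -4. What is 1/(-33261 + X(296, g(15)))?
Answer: -140/4656537 ≈ -3.0065e-5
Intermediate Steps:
X(U, b) = 3/140 (X(U, b) = 3/(-4 - 1*(-144)) = 3/(-4 + 144) = 3/140)
1/(-33261 + X(296, g(15))) = 1/(-33261 + 3/140) = 1/(-4656537/140) = -140/4656537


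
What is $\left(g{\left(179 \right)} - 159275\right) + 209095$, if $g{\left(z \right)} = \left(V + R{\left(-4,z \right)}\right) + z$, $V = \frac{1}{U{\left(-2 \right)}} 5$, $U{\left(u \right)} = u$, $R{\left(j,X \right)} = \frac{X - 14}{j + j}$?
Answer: $\frac{399807}{8} \approx 49976.0$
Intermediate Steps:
$R{\left(j,X \right)} = \frac{-14 + X}{2 j}$
$V = - \frac{5}{2}$ ($V = \frac{1}{-2} \cdot 5 = \left(- \frac{1}{2}\right) 5 = - \frac{5}{2} \approx -2.5$)
$g{\left(z \right)} = - \frac{3}{4} + \frac{7 z}{8}$ ($g{\left(z \right)} = \left(- \frac{5}{2} + \frac{-14 + z}{2 \left(-4\right)}\right) + z = \left(- \frac{5}{2} + \frac{1}{2} \left(- \frac{1}{4}\right) \left(-14 + z\right)\right) + z = \left(- \frac{5}{2} - \left(- \frac{7}{4} + \frac{z}{8}\right)\right) + z = \left(- \frac{3}{4} - \frac{z}{8}\right) + z = - \frac{3}{4} + \frac{7 z}{8}$)
$\left(g{\left(179 \right)} - 159275\right) + 209095 = \left(\left(- \frac{3}{4} + \frac{7}{8} \cdot 179\right) - 159275\right) + 209095 = \left(\left(- \frac{3}{4} + \frac{1253}{8}\right) - 159275\right) + 209095 = \left(\frac{1247}{8} - 159275\right) + 209095 = - \frac{1272953}{8} + 209095 = \frac{399807}{8}$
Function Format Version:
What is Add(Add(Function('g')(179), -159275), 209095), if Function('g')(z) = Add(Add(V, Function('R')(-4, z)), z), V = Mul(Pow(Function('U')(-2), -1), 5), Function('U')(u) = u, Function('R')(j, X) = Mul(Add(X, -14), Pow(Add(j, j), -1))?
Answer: Rational(399807, 8) ≈ 49976.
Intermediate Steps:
Function('R')(j, X) = Mul(Rational(1, 2), Pow(j, -1), Add(-14, X)) (Function('R')(j, X) = Mul(Add(-14, X), Pow(Mul(2, j), -1)) = Mul(Add(-14, X), Mul(Rational(1, 2), Pow(j, -1))) = Mul(Rational(1, 2), Pow(j, -1), Add(-14, X)))
V = Rational(-5, 2) (V = Mul(Pow(-2, -1), 5) = Mul(Rational(-1, 2), 5) = Rational(-5, 2) ≈ -2.5000)
Function('g')(z) = Add(Rational(-3, 4), Mul(Rational(7, 8), z)) (Function('g')(z) = Add(Add(Rational(-5, 2), Mul(Rational(1, 2), Pow(-4, -1), Add(-14, z))), z) = Add(Add(Rational(-5, 2), Mul(Rational(1, 2), Rational(-1, 4), Add(-14, z))), z) = Add(Add(Rational(-5, 2), Add(Rational(7, 4), Mul(Rational(-1, 8), z))), z) = Add(Add(Rational(-3, 4), Mul(Rational(-1, 8), z)), z) = Add(Rational(-3, 4), Mul(Rational(7, 8), z)))
Add(Add(Function('g')(179), -159275), 209095) = Add(Add(Add(Rational(-3, 4), Mul(Rational(7, 8), 179)), -159275), 209095) = Add(Add(Add(Rational(-3, 4), Rational(1253, 8)), -159275), 209095) = Add(Add(Rational(1247, 8), -159275), 209095) = Add(Rational(-1272953, 8), 209095) = Rational(399807, 8)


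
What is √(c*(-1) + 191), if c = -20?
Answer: √211 ≈ 14.526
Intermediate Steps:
√(c*(-1) + 191) = √(-20*(-1) + 191) = √(20 + 191) = √211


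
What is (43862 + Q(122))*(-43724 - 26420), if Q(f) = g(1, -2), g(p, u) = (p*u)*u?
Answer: -3076936704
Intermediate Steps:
g(p, u) = p*u²
Q(f) = 4 (Q(f) = 1*(-2)² = 1*4 = 4)
(43862 + Q(122))*(-43724 - 26420) = (43862 + 4)*(-43724 - 26420) = 43866*(-70144) = -3076936704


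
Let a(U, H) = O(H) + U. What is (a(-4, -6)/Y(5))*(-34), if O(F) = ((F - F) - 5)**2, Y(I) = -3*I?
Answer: 238/5 ≈ 47.600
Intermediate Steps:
O(F) = 25 (O(F) = (0 - 5)**2 = (-5)**2 = 25)
a(U, H) = 25 + U
(a(-4, -6)/Y(5))*(-34) = ((25 - 4)/((-3*5)))*(-34) = (21/(-15))*(-34) = (21*(-1/15))*(-34) = -7/5*(-34) = 238/5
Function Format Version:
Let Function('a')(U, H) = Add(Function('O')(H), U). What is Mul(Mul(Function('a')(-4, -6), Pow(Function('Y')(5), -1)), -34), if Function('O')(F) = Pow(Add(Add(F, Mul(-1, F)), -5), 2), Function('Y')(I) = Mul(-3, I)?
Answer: Rational(238, 5) ≈ 47.600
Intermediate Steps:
Function('O')(F) = 25 (Function('O')(F) = Pow(Add(0, -5), 2) = Pow(-5, 2) = 25)
Function('a')(U, H) = Add(25, U)
Mul(Mul(Function('a')(-4, -6), Pow(Function('Y')(5), -1)), -34) = Mul(Mul(Add(25, -4), Pow(Mul(-3, 5), -1)), -34) = Mul(Mul(21, Pow(-15, -1)), -34) = Mul(Mul(21, Rational(-1, 15)), -34) = Mul(Rational(-7, 5), -34) = Rational(238, 5)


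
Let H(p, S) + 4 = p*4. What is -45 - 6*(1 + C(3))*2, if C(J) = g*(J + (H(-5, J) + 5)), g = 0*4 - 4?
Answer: -825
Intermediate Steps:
H(p, S) = -4 + 4*p (H(p, S) = -4 + p*4 = -4 + 4*p)
g = -4 (g = 0 - 4 = -4)
C(J) = 76 - 4*J (C(J) = -4*(J + ((-4 + 4*(-5)) + 5)) = -4*(J + ((-4 - 20) + 5)) = -4*(J + (-24 + 5)) = -4*(J - 19) = -4*(-19 + J) = 76 - 4*J)
-45 - 6*(1 + C(3))*2 = -45 - 6*(1 + (76 - 4*3))*2 = -45 - 6*(1 + (76 - 12))*2 = -45 - 6*(1 + 64)*2 = -45 - 390*2 = -45 - 6*130 = -45 - 780 = -825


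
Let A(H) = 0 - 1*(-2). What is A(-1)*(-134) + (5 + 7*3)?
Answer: -242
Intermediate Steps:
A(H) = 2 (A(H) = 0 + 2 = 2)
A(-1)*(-134) + (5 + 7*3) = 2*(-134) + (5 + 7*3) = -268 + (5 + 21) = -268 + 26 = -242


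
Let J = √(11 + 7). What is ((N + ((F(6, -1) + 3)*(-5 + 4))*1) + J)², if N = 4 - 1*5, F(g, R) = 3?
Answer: 67 - 42*√2 ≈ 7.6030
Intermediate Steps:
N = -1 (N = 4 - 5 = -1)
J = 3*√2 (J = √18 = 3*√2 ≈ 4.2426)
((N + ((F(6, -1) + 3)*(-5 + 4))*1) + J)² = ((-1 + ((3 + 3)*(-5 + 4))*1) + 3*√2)² = ((-1 + (6*(-1))*1) + 3*√2)² = ((-1 - 6*1) + 3*√2)² = ((-1 - 6) + 3*√2)² = (-7 + 3*√2)²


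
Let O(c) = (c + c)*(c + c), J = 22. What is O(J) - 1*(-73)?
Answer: 2009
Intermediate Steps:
O(c) = 4*c² (O(c) = (2*c)*(2*c) = 4*c²)
O(J) - 1*(-73) = 4*22² - 1*(-73) = 4*484 + 73 = 1936 + 73 = 2009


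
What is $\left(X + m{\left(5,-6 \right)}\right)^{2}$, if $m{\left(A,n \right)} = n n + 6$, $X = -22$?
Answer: $400$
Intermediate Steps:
$m{\left(A,n \right)} = 6 + n^{2}$ ($m{\left(A,n \right)} = n^{2} + 6 = 6 + n^{2}$)
$\left(X + m{\left(5,-6 \right)}\right)^{2} = \left(-22 + \left(6 + \left(-6\right)^{2}\right)\right)^{2} = \left(-22 + \left(6 + 36\right)\right)^{2} = \left(-22 + 42\right)^{2} = 20^{2} = 400$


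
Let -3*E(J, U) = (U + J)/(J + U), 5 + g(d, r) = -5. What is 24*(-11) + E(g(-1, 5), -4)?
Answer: -793/3 ≈ -264.33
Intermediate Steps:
g(d, r) = -10 (g(d, r) = -5 - 5 = -10)
E(J, U) = -⅓ (E(J, U) = -(U + J)/(3*(J + U)) = -(J + U)/(3*(J + U)) = -⅓*1 = -⅓)
24*(-11) + E(g(-1, 5), -4) = 24*(-11) - ⅓ = -264 - ⅓ = -793/3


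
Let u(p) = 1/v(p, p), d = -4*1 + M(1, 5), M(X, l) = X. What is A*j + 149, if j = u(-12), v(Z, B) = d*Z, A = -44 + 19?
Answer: 5339/36 ≈ 148.31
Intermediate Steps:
A = -25
d = -3 (d = -4*1 + 1 = -4 + 1 = -3)
v(Z, B) = -3*Z
u(p) = -1/(3*p) (u(p) = 1/(-3*p) = -1/(3*p))
j = 1/36 (j = -⅓/(-12) = -⅓*(-1/12) = 1/36 ≈ 0.027778)
A*j + 149 = -25*1/36 + 149 = -25/36 + 149 = 5339/36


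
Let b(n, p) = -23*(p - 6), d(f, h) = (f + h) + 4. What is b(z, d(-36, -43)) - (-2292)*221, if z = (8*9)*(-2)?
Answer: 508395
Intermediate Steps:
d(f, h) = 4 + f + h
z = -144 (z = 72*(-2) = -144)
b(n, p) = 138 - 23*p (b(n, p) = -23*(-6 + p) = 138 - 23*p)
b(z, d(-36, -43)) - (-2292)*221 = (138 - 23*(4 - 36 - 43)) - (-2292)*221 = (138 - 23*(-75)) - 1*(-506532) = (138 + 1725) + 506532 = 1863 + 506532 = 508395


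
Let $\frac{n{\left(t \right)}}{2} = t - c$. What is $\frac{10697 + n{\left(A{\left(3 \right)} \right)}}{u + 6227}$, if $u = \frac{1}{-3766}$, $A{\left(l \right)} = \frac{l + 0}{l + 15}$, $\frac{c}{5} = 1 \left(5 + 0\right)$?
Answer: $\frac{120293572}{70352643} \approx 1.7099$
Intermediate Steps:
$c = 25$ ($c = 5 \cdot 1 \left(5 + 0\right) = 5 \cdot 1 \cdot 5 = 5 \cdot 5 = 25$)
$A{\left(l \right)} = \frac{l}{15 + l}$
$n{\left(t \right)} = -50 + 2 t$ ($n{\left(t \right)} = 2 \left(t - 25\right) = 2 \left(-25 + t\right) = -50 + 2 t$)
$u = - \frac{1}{3766} \approx -0.00026553$
$\frac{10697 + n{\left(A{\left(3 \right)} \right)}}{u + 6227} = \frac{10697 - \left(50 - 2 \frac{3}{15 + 3}\right)}{- \frac{1}{3766} + 6227} = \frac{10697 - \left(50 - 2 \cdot \frac{3}{18}\right)}{\frac{23450881}{3766}} = \left(10697 - \left(50 - 2 \cdot 3 \cdot \frac{1}{18}\right)\right) \frac{3766}{23450881} = \left(10697 + \left(-50 + 2 \cdot \frac{1}{6}\right)\right) \frac{3766}{23450881} = \left(10697 + \left(-50 + \frac{1}{3}\right)\right) \frac{3766}{23450881} = \left(10697 - \frac{149}{3}\right) \frac{3766}{23450881} = \frac{31942}{3} \cdot \frac{3766}{23450881} = \frac{120293572}{70352643}$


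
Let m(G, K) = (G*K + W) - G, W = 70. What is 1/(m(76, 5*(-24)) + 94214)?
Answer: 1/85088 ≈ 1.1753e-5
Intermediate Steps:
m(G, K) = 70 - G + G*K (m(G, K) = (G*K + 70) - G = (70 + G*K) - G = 70 - G + G*K)
1/(m(76, 5*(-24)) + 94214) = 1/((70 - 1*76 + 76*(5*(-24))) + 94214) = 1/((70 - 76 + 76*(-120)) + 94214) = 1/((70 - 76 - 9120) + 94214) = 1/(-9126 + 94214) = 1/85088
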